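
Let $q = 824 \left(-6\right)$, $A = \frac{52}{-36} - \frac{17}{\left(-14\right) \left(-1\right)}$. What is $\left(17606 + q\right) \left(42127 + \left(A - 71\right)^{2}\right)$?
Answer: $\frac{4779558143503}{7938} \approx 6.0211 \cdot 10^{8}$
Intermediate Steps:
$A = - \frac{335}{126}$ ($A = 52 \left(- \frac{1}{36}\right) - \frac{17}{14} = - \frac{13}{9} - \frac{17}{14} = - \frac{335}{126} \approx -2.6587$)
$q = -4944$
$\left(17606 + q\right) \left(42127 + \left(A - 71\right)^{2}\right) = \left(17606 - 4944\right) \left(42127 + \left(- \frac{335}{126} - 71\right)^{2}\right) = 12662 \left(42127 + \left(- \frac{9281}{126}\right)^{2}\right) = 12662 \left(42127 + \frac{86136961}{15876}\right) = 12662 \cdot \frac{754945213}{15876} = \frac{4779558143503}{7938}$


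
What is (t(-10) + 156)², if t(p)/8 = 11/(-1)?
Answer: 4624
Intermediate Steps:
t(p) = -88 (t(p) = 8*(11/(-1)) = 8*(11*(-1)) = 8*(-11) = -88)
(t(-10) + 156)² = (-88 + 156)² = 68² = 4624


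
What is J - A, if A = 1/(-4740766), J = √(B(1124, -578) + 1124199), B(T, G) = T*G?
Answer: 1/4740766 + √474527 ≈ 688.86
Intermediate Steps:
B(T, G) = G*T
J = √474527 (J = √(-578*1124 + 1124199) = √(-649672 + 1124199) = √474527 ≈ 688.86)
A = -1/4740766 ≈ -2.1094e-7
J - A = √474527 - 1*(-1/4740766) = √474527 + 1/4740766 = 1/4740766 + √474527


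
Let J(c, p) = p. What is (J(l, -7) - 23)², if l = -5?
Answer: 900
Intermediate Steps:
(J(l, -7) - 23)² = (-7 - 23)² = (-30)² = 900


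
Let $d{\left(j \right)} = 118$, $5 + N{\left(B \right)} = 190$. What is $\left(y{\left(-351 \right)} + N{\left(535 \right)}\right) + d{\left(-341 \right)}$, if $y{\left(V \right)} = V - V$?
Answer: $303$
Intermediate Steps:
$N{\left(B \right)} = 185$ ($N{\left(B \right)} = -5 + 190 = 185$)
$y{\left(V \right)} = 0$
$\left(y{\left(-351 \right)} + N{\left(535 \right)}\right) + d{\left(-341 \right)} = \left(0 + 185\right) + 118 = 185 + 118 = 303$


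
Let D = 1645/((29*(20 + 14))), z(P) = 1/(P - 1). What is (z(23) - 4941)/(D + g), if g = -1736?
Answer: 53589593/18810561 ≈ 2.8489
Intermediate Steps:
z(P) = 1/(-1 + P)
D = 1645/986 (D = 1645/((29*34)) = 1645/986 ≈ 1.6684)
(z(23) - 4941)/(D + g) = (1/(-1 + 23) - 4941)/(1645/986 - 1736) = (1/22 - 4941)/(-1710051/986) = (1/22 - 4941)*(-986/1710051) = -108701/22*(-986/1710051) = 53589593/18810561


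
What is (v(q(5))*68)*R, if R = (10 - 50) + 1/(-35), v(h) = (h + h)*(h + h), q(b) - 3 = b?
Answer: -24388608/35 ≈ -6.9682e+5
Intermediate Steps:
q(b) = 3 + b
v(h) = 4*h² (v(h) = (2*h)*(2*h) = 4*h²)
R = -1401/35 (R = -40 - 1/35 = -1401/35 ≈ -40.029)
(v(q(5))*68)*R = ((4*(3 + 5)²)*68)*(-1401/35) = ((4*8²)*68)*(-1401/35) = ((4*64)*68)*(-1401/35) = (256*68)*(-1401/35) = 17408*(-1401/35) = -24388608/35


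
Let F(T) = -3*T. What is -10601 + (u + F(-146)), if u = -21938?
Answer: -32101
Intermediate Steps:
-10601 + (u + F(-146)) = -10601 + (-21938 - 3*(-146)) = -10601 + (-21938 + 438) = -10601 - 21500 = -32101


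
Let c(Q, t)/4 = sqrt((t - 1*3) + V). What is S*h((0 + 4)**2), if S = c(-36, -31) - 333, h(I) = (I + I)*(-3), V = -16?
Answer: 31968 - 1920*I*sqrt(2) ≈ 31968.0 - 2715.3*I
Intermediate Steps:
h(I) = -6*I (h(I) = (2*I)*(-3) = -6*I)
c(Q, t) = 4*sqrt(-19 + t) (c(Q, t) = 4*sqrt((t - 1*3) - 16) = 4*sqrt((t - 3) - 16) = 4*sqrt((-3 + t) - 16) = 4*sqrt(-19 + t))
S = -333 + 20*I*sqrt(2) (S = 4*sqrt(-19 - 31) - 333 = 4*sqrt(-50) - 333 = 4*(5*I*sqrt(2)) - 333 = 20*I*sqrt(2) - 333 = -333 + 20*I*sqrt(2) ≈ -333.0 + 28.284*I)
S*h((0 + 4)**2) = (-333 + 20*I*sqrt(2))*(-6*(0 + 4)**2) = (-333 + 20*I*sqrt(2))*(-6*4**2) = (-333 + 20*I*sqrt(2))*(-6*16) = (-333 + 20*I*sqrt(2))*(-96) = 31968 - 1920*I*sqrt(2)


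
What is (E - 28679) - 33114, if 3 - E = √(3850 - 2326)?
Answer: -61790 - 2*√381 ≈ -61829.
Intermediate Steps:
E = 3 - 2*√381 (E = 3 - √(3850 - 2326) = 3 - √1524 = 3 - 2*√381 ≈ -36.038)
(E - 28679) - 33114 = ((3 - 2*√381) - 28679) - 33114 = (-28676 - 2*√381) - 33114 = -61790 - 2*√381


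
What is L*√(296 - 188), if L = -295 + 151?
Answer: -864*√3 ≈ -1496.5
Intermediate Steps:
L = -144
L*√(296 - 188) = -144*√(296 - 188) = -864*√3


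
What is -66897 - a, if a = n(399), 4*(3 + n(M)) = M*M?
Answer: -426777/4 ≈ -1.0669e+5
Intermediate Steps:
n(M) = -3 + M**2/4 (n(M) = -3 + (M*M)/4 = -3 + M**2/4)
a = 159189/4 (a = -3 + (1/4)*399**2 = -3 + (1/4)*159201 = -3 + 159201/4 = 159189/4 ≈ 39797.)
-66897 - a = -66897 - 1*159189/4 = -66897 - 159189/4 = -426777/4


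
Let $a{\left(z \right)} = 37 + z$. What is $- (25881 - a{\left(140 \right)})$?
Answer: $-25704$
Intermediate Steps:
$- (25881 - a{\left(140 \right)}) = - (25881 - \left(37 + 140\right)) = - (25881 - 177) = \left(-1\right) 25704 = -25704$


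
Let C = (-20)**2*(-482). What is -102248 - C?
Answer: 90552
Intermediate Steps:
C = -192800 (C = 400*(-482) = -192800)
-102248 - C = -102248 - 1*(-192800) = -102248 + 192800 = 90552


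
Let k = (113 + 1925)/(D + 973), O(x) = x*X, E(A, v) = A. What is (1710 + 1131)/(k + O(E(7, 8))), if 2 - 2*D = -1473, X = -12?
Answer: -9719061/283288 ≈ -34.308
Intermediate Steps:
D = 1475/2 (D = 1 - ½*(-1473) = 1 + 1473/2 = 1475/2 ≈ 737.50)
O(x) = -12*x (O(x) = x*(-12) = -12*x)
k = 4076/3421 (k = (113 + 1925)/(1475/2 + 973) = 2038/(3421/2) = 2038*(2/3421) = 4076/3421 ≈ 1.1915)
(1710 + 1131)/(k + O(E(7, 8))) = (1710 + 1131)/(4076/3421 - 12*7) = 2841/(4076/3421 - 84) = 2841/(-283288/3421) = 2841*(-3421/283288) = -9719061/283288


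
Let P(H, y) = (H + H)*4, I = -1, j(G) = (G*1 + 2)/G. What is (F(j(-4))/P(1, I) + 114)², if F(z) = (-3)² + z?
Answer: 3396649/256 ≈ 13268.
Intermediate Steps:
j(G) = (2 + G)/G (j(G) = (G + 2)/G = (2 + G)/G)
P(H, y) = 8*H (P(H, y) = (2*H)*4 = 8*H)
F(z) = 9 + z
(F(j(-4))/P(1, I) + 114)² = ((9 + (2 - 4)/(-4))/((8*1)) + 114)² = ((9 - ¼*(-2))/8 + 114)² = ((9 + ½)*(⅛) + 114)² = ((19/2)*(⅛) + 114)² = (19/16 + 114)² = (1843/16)² = 3396649/256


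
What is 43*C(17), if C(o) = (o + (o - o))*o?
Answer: 12427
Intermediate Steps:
C(o) = o**2 (C(o) = (o + 0)*o = o*o = o**2)
43*C(17) = 43*17**2 = 43*289 = 12427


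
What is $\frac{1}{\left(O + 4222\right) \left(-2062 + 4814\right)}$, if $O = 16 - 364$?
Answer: $\frac{1}{10661248} \approx 9.3798 \cdot 10^{-8}$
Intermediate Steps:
$O = -348$ ($O = 16 - 364 = -348$)
$\frac{1}{\left(O + 4222\right) \left(-2062 + 4814\right)} = \frac{1}{\left(-348 + 4222\right) \left(-2062 + 4814\right)} = \frac{1}{3874 \cdot 2752} = \frac{1}{10661248}$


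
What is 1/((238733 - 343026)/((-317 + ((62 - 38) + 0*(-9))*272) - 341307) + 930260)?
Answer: 335096/311726509253 ≈ 1.0750e-6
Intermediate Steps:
1/((238733 - 343026)/((-317 + ((62 - 38) + 0*(-9))*272) - 341307) + 930260) = 1/(-104293/((-317 + (24 + 0)*272) - 341307) + 930260) = 1/(-104293/((-317 + 24*272) - 341307) + 930260) = 1/(-104293/((-317 + 6528) - 341307) + 930260) = 1/(-104293/(6211 - 341307) + 930260) = 1/(-104293/(-335096) + 930260) = 1/(-104293*(-1/335096) + 930260) = 1/(104293/335096 + 930260) = 1/(311726509253/335096) = 335096/311726509253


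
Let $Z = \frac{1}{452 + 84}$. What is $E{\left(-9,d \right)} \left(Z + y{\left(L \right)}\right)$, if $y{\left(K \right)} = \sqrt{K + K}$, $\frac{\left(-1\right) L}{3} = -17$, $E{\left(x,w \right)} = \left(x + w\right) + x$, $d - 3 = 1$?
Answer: $- \frac{7}{268} - 14 \sqrt{102} \approx -141.42$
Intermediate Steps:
$d = 4$ ($d = 3 + 1 = 4$)
$E{\left(x,w \right)} = w + 2 x$ ($E{\left(x,w \right)} = \left(w + x\right) + x = w + 2 x$)
$L = 51$ ($L = \left(-3\right) \left(-17\right) = 51$)
$y{\left(K \right)} = \sqrt{2} \sqrt{K}$ ($y{\left(K \right)} = \sqrt{2 K} = \sqrt{2} \sqrt{K}$)
$Z = \frac{1}{536} \approx 0.0018657$
$E{\left(-9,d \right)} \left(Z + y{\left(L \right)}\right) = \left(4 + 2 \left(-9\right)\right) \left(\frac{1}{536} + \sqrt{2} \sqrt{51}\right) = \left(4 - 18\right) \left(\frac{1}{536} + \sqrt{102}\right) = - 14 \left(\frac{1}{536} + \sqrt{102}\right) = - \frac{7}{268} - 14 \sqrt{102}$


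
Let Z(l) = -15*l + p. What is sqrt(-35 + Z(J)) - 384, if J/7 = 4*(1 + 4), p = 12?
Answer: -384 + I*sqrt(2123) ≈ -384.0 + 46.076*I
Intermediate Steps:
J = 140 (J = 7*(4*(1 + 4)) = 7*(4*5) = 7*20 = 140)
Z(l) = 12 - 15*l (Z(l) = -15*l + 12 = 12 - 15*l)
sqrt(-35 + Z(J)) - 384 = sqrt(-35 + (12 - 15*140)) - 384 = sqrt(-35 + (12 - 2100)) - 384 = sqrt(-35 - 2088) - 384 = sqrt(-2123) - 384 = I*sqrt(2123) - 384 = -384 + I*sqrt(2123)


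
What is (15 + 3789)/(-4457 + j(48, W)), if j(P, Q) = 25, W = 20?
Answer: -951/1108 ≈ -0.85830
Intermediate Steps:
(15 + 3789)/(-4457 + j(48, W)) = (15 + 3789)/(-4457 + 25) = 3804/(-4432) = 3804*(-1/4432) = -951/1108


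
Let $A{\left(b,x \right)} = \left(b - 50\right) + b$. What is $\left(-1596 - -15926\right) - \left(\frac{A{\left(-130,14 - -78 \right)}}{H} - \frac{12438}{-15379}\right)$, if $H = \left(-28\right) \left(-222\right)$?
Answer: $\frac{97844013143}{6828276} \approx 14329.0$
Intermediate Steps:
$H = 6216$
$A{\left(b,x \right)} = -50 + 2 b$ ($A{\left(b,x \right)} = \left(-50 + b\right) + b = -50 + 2 b$)
$\left(-1596 - -15926\right) - \left(\frac{A{\left(-130,14 - -78 \right)}}{H} - \frac{12438}{-15379}\right) = \left(-1596 - -15926\right) - \left(\frac{-50 + 2 \left(-130\right)}{6216} - \frac{12438}{-15379}\right) = \left(-1596 + 15926\right) - \left(\left(-50 - 260\right) \frac{1}{6216} - - \frac{12438}{15379}\right) = 14330 - \left(\left(-310\right) \frac{1}{6216} + \frac{12438}{15379}\right) = 14330 - \left(- \frac{155}{3108} + \frac{12438}{15379}\right) = 14330 - \frac{5181937}{6828276} = \frac{97844013143}{6828276}$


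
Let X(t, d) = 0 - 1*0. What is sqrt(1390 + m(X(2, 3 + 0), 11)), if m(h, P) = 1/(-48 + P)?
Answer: sqrt(1902873)/37 ≈ 37.282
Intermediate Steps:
X(t, d) = 0 (X(t, d) = 0 + 0 = 0)
sqrt(1390 + m(X(2, 3 + 0), 11)) = sqrt(1390 + 1/(-48 + 11)) = sqrt(1390 + 1/(-37)) = sqrt(1390 - 1/37) = sqrt(51429/37) = sqrt(1902873)/37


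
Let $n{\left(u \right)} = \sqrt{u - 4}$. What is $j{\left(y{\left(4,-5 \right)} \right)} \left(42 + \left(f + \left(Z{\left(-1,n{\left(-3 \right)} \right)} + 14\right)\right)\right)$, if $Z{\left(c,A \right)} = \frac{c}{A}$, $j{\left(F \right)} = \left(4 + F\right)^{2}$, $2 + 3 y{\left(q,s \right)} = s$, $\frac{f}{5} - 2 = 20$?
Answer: $\frac{4150}{9} + \frac{25 i \sqrt{7}}{63} \approx 461.11 + 1.0499 i$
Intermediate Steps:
$f = 110$ ($f = 10 + 5 \cdot 20 = 10 + 100 = 110$)
$y{\left(q,s \right)} = - \frac{2}{3} + \frac{s}{3}$
$n{\left(u \right)} = \sqrt{-4 + u}$
$j{\left(y{\left(4,-5 \right)} \right)} \left(42 + \left(f + \left(Z{\left(-1,n{\left(-3 \right)} \right)} + 14\right)\right)\right) = \left(4 + \left(- \frac{2}{3} + \frac{1}{3} \left(-5\right)\right)\right)^{2} \left(42 + \left(110 + \left(- \frac{1}{\sqrt{-4 - 3}} + 14\right)\right)\right) = \left(4 - \frac{7}{3}\right)^{2} \left(42 + \left(110 + \left(- \frac{1}{\sqrt{-7}} + 14\right)\right)\right) = \left(4 - \frac{7}{3}\right)^{2} \left(42 + \left(110 + \left(- \frac{1}{i \sqrt{7}} + 14\right)\right)\right) = \left(\frac{5}{3}\right)^{2} \left(42 + \left(110 + \left(- \frac{\left(-1\right) i \sqrt{7}}{7} + 14\right)\right)\right) = \frac{25 \left(42 + \left(110 + \left(\frac{i \sqrt{7}}{7} + 14\right)\right)\right)}{9} = \frac{25 \left(42 + \left(110 + \left(14 + \frac{i \sqrt{7}}{7}\right)\right)\right)}{9} = \frac{25 \left(42 + \left(124 + \frac{i \sqrt{7}}{7}\right)\right)}{9} = \frac{25 \left(166 + \frac{i \sqrt{7}}{7}\right)}{9} = \frac{4150}{9} + \frac{25 i \sqrt{7}}{63}$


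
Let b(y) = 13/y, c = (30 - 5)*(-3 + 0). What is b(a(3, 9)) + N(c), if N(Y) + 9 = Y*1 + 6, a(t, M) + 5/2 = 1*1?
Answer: -260/3 ≈ -86.667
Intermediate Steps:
a(t, M) = -3/2 (a(t, M) = -5/2 + 1*1 = -5/2 + 1 = -3/2)
c = -75 (c = 25*(-3) = -75)
N(Y) = -3 + Y (N(Y) = -9 + (Y*1 + 6) = -9 + (Y + 6) = -9 + (6 + Y) = -3 + Y)
b(a(3, 9)) + N(c) = 13/(-3/2) + (-3 - 75) = 13*(-2/3) - 78 = -26/3 - 78 = -260/3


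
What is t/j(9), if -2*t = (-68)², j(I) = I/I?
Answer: -2312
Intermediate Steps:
j(I) = 1
t = -2312 (t = -½*(-68)² = -½*4624 = -2312)
t/j(9) = -2312/1 = -2312*1 = -2312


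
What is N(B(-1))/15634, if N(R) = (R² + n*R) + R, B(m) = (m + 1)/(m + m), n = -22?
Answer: 0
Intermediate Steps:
B(m) = (1 + m)/(2*m) (B(m) = (1 + m)/((2*m)) = (1 + m)*(1/(2*m)) = (1 + m)/(2*m))
N(R) = R² - 21*R (N(R) = (R² - 22*R) + R = R² - 21*R)
N(B(-1))/15634 = (((½)*(1 - 1)/(-1))*(-21 + (½)*(1 - 1)/(-1)))/15634 = (((½)*(-1)*0)*(-21 + (½)*(-1)*0))*(1/15634) = (0*(-21 + 0))*(1/15634) = (0*(-21))*(1/15634) = 0*(1/15634) = 0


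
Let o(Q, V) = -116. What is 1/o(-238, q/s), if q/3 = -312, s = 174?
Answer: -1/116 ≈ -0.0086207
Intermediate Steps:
q = -936 (q = 3*(-312) = -936)
1/o(-238, q/s) = 1/(-116) = -1/116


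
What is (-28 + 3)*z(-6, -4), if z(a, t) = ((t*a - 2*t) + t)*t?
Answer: 2800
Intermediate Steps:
z(a, t) = t*(-t + a*t) (z(a, t) = ((a*t - 2*t) + t)*t = ((-2*t + a*t) + t)*t = (-t + a*t)*t = t*(-t + a*t))
(-28 + 3)*z(-6, -4) = (-28 + 3)*((-4)²*(-1 - 6)) = -400*(-7) = -25*(-112) = 2800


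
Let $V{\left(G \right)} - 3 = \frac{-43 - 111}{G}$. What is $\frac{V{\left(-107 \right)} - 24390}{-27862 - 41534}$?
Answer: $\frac{2609255}{7425372} \approx 0.3514$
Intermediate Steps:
$V{\left(G \right)} = 3 - \frac{154}{G}$ ($V{\left(G \right)} = 3 + \frac{-43 - 111}{G} = 3 - \frac{154}{G}$)
$\frac{V{\left(-107 \right)} - 24390}{-27862 - 41534} = \frac{\left(3 - \frac{154}{-107}\right) - 24390}{-27862 - 41534} = \frac{\left(3 - - \frac{154}{107}\right) - 24390}{-69396} = \left(\left(3 + \frac{154}{107}\right) - 24390\right) \left(- \frac{1}{69396}\right) = \left(\frac{475}{107} - 24390\right) \left(- \frac{1}{69396}\right) = \left(- \frac{2609255}{107}\right) \left(- \frac{1}{69396}\right) = \frac{2609255}{7425372}$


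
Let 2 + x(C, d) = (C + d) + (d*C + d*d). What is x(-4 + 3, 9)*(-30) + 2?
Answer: -2338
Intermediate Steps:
x(C, d) = -2 + C + d + d**2 + C*d (x(C, d) = -2 + ((C + d) + (d*C + d*d)) = -2 + ((C + d) + (C*d + d**2)) = -2 + ((C + d) + (d**2 + C*d)) = -2 + (C + d + d**2 + C*d) = -2 + C + d + d**2 + C*d)
x(-4 + 3, 9)*(-30) + 2 = (-2 + (-4 + 3) + 9 + 9**2 + (-4 + 3)*9)*(-30) + 2 = (-2 - 1 + 9 + 81 - 1*9)*(-30) + 2 = (-2 - 1 + 9 + 81 - 9)*(-30) + 2 = 78*(-30) + 2 = -2340 + 2 = -2338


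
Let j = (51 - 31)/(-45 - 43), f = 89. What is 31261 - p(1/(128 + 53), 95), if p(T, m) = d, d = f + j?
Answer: 685789/22 ≈ 31172.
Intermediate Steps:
j = -5/22 (j = 20/(-88) = 20*(-1/88) = -5/22 ≈ -0.22727)
d = 1953/22 (d = 89 - 5/22 = 1953/22 ≈ 88.773)
p(T, m) = 1953/22
31261 - p(1/(128 + 53), 95) = 31261 - 1*1953/22 = 31261 - 1953/22 = 685789/22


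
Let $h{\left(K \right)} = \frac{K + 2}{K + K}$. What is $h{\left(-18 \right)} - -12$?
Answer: $\frac{112}{9} \approx 12.444$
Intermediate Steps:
$h{\left(K \right)} = \frac{2 + K}{2 K}$
$h{\left(-18 \right)} - -12 = \frac{2 - 18}{2 \left(-18\right)} - -12 = \frac{1}{2} \left(- \frac{1}{18}\right) \left(-16\right) + 12 = \frac{4}{9} + 12 = \frac{112}{9}$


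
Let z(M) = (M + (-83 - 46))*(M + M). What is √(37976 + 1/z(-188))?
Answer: √134878721840614/59596 ≈ 194.87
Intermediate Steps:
z(M) = 2*M*(-129 + M) (z(M) = (M - 129)*(2*M) = (-129 + M)*(2*M) = 2*M*(-129 + M))
√(37976 + 1/z(-188)) = √(37976 + 1/(2*(-188)*(-129 - 188))) = √(37976 + 1/(2*(-188)*(-317))) = √(37976 + 1/119192) = √(4526435393/119192) = √134878721840614/59596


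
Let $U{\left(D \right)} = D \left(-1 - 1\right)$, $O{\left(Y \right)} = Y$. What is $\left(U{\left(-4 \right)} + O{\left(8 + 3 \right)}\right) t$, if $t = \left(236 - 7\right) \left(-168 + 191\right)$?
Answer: $100073$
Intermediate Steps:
$U{\left(D \right)} = - 2 D$ ($U{\left(D \right)} = D \left(-2\right) = - 2 D$)
$t = 5267$ ($t = 229 \cdot 23 = 5267$)
$\left(U{\left(-4 \right)} + O{\left(8 + 3 \right)}\right) t = \left(\left(-2\right) \left(-4\right) + \left(8 + 3\right)\right) 5267 = \left(8 + 11\right) 5267 = 19 \cdot 5267 = 100073$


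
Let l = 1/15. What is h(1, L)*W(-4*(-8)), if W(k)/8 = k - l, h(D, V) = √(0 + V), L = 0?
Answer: 0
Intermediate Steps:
l = 1/15 ≈ 0.066667
h(D, V) = √V
W(k) = -8/15 + 8*k (W(k) = 8*(k - 1*1/15) = 8*(k - 1/15) = 8*(-1/15 + k) = -8/15 + 8*k)
h(1, L)*W(-4*(-8)) = √0*(-8/15 + 8*(-4*(-8))) = 0*(-8/15 + 8*32) = 0*(-8/15 + 256) = 0*(3832/15) = 0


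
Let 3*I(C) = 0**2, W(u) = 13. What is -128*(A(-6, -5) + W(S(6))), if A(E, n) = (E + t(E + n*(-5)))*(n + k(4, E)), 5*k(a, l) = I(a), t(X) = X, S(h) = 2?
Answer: 6656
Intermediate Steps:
I(C) = 0 (I(C) = (1/3)*0**2 = (1/3)*0 = 0)
k(a, l) = 0 (k(a, l) = (1/5)*0 = 0)
A(E, n) = n*(-5*n + 2*E) (A(E, n) = (E + (E + n*(-5)))*(n + 0) = (E + (E - 5*n))*n = (-5*n + 2*E)*n = n*(-5*n + 2*E))
-128*(A(-6, -5) + W(S(6))) = -128*(-5*(-5*(-5) + 2*(-6)) + 13) = -128*(-5*(25 - 12) + 13) = -128*(-5*13 + 13) = -128*(-65 + 13) = -128*(-52) = 6656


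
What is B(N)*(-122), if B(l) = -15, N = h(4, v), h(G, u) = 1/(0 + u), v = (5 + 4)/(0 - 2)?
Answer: 1830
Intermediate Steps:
v = -9/2 (v = 9/(-2) = 9*(-1/2) = -9/2 ≈ -4.5000)
h(G, u) = 1/u
N = -2/9 (N = 1/(-9/2) = -2/9 ≈ -0.22222)
B(N)*(-122) = -15*(-122) = 1830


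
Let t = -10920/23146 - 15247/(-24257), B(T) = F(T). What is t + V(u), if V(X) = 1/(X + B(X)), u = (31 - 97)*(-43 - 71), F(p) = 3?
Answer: 331546337158/2113026566547 ≈ 0.15691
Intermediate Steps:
u = 7524 (u = -66*(-114) = 7524)
B(T) = 3
t = 44010311/280726261 (t = -10920*1/23146 - 15247*(-1/24257) = -5460/11573 + 15247/24257 = 44010311/280726261 ≈ 0.15677)
V(X) = 1/(3 + X) (V(X) = 1/(X + 3) = 1/(3 + X))
t + V(u) = 44010311/280726261 + 1/(3 + 7524) = 44010311/280726261 + 1/7527 = 331546337158/2113026566547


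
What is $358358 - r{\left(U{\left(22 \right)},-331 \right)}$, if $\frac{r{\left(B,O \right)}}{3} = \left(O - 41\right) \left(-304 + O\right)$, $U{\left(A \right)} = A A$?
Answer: $-350302$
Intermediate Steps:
$U{\left(A \right)} = A^{2}$
$r{\left(B,O \right)} = 3 \left(-304 + O\right) \left(-41 + O\right)$ ($r{\left(B,O \right)} = 3 \left(O - 41\right) \left(-304 + O\right) = 3 \left(-41 + O\right) \left(-304 + O\right) = 3 \left(-304 + O\right) \left(-41 + O\right)$)
$358358 - r{\left(U{\left(22 \right)},-331 \right)} = 358358 - \left(37392 - -342585 + 3 \left(-331\right)^{2}\right) = 358358 - \left(37392 + 342585 + 3 \cdot 109561\right) = 358358 - \left(37392 + 342585 + 328683\right) = 358358 - 708660 = -350302$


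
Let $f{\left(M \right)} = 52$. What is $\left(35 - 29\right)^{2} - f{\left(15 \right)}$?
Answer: $-16$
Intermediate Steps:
$\left(35 - 29\right)^{2} - f{\left(15 \right)} = \left(35 - 29\right)^{2} - 52 = 6^{2} - 52 = 36 - 52 = -16$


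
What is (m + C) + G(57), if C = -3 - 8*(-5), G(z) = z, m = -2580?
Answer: -2486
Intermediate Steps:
C = 37 (C = -3 + 40 = 37)
(m + C) + G(57) = (-2580 + 37) + 57 = -2543 + 57 = -2486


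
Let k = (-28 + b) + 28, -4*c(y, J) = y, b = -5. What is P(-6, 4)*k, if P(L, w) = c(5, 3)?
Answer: 25/4 ≈ 6.2500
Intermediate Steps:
c(y, J) = -y/4
k = -5 (k = (-28 - 5) + 28 = -33 + 28 = -5)
P(L, w) = -5/4 (P(L, w) = -¼*5 = -5/4)
P(-6, 4)*k = -5/4*(-5) = 25/4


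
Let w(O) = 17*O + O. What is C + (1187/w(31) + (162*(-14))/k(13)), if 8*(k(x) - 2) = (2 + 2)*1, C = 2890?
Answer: 5537947/2790 ≈ 1984.9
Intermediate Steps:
k(x) = 5/2 (k(x) = 2 + ((2 + 2)*1)/8 = 2 + (4*1)/8 = 2 + (⅛)*4 = 2 + ½ = 5/2)
w(O) = 18*O
C + (1187/w(31) + (162*(-14))/k(13)) = 2890 + (1187/((18*31)) + (162*(-14))/(5/2)) = 2890 + (1187/558 - 2268*⅖) = 2890 + (1187*(1/558) - 4536/5) = 2890 + (1187/558 - 4536/5) = 2890 - 2525153/2790 = 5537947/2790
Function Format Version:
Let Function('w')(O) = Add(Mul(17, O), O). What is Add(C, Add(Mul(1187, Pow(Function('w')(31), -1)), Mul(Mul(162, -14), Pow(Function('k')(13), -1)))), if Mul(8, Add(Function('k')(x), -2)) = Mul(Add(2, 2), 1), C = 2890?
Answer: Rational(5537947, 2790) ≈ 1984.9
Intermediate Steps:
Function('k')(x) = Rational(5, 2) (Function('k')(x) = Add(2, Mul(Rational(1, 8), Mul(Add(2, 2), 1))) = Add(2, Mul(Rational(1, 8), Mul(4, 1))) = Add(2, Mul(Rational(1, 8), 4)) = Add(2, Rational(1, 2)) = Rational(5, 2))
Function('w')(O) = Mul(18, O)
Add(C, Add(Mul(1187, Pow(Function('w')(31), -1)), Mul(Mul(162, -14), Pow(Function('k')(13), -1)))) = Add(2890, Add(Mul(1187, Pow(Mul(18, 31), -1)), Mul(Mul(162, -14), Pow(Rational(5, 2), -1)))) = Add(2890, Add(Mul(1187, Pow(558, -1)), Mul(-2268, Rational(2, 5)))) = Add(2890, Add(Mul(1187, Rational(1, 558)), Rational(-4536, 5))) = Add(2890, Add(Rational(1187, 558), Rational(-4536, 5))) = Add(2890, Rational(-2525153, 2790)) = Rational(5537947, 2790)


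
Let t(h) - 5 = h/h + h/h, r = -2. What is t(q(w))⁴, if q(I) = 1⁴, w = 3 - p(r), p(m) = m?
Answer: 2401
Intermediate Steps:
w = 5 (w = 3 - 1*(-2) = 3 + 2 = 5)
q(I) = 1
t(h) = 7 (t(h) = 5 + (h/h + h/h) = 5 + (1 + 1) = 5 + 2 = 7)
t(q(w))⁴ = 7⁴ = 2401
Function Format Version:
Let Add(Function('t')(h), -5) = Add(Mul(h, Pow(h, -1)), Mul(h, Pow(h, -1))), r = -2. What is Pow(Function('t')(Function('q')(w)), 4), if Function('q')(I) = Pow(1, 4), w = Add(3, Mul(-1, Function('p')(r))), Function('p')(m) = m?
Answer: 2401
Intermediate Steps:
w = 5 (w = Add(3, Mul(-1, -2)) = Add(3, 2) = 5)
Function('q')(I) = 1
Function('t')(h) = 7 (Function('t')(h) = Add(5, Add(Mul(h, Pow(h, -1)), Mul(h, Pow(h, -1)))) = Add(5, Add(1, 1)) = Add(5, 2) = 7)
Pow(Function('t')(Function('q')(w)), 4) = Pow(7, 4) = 2401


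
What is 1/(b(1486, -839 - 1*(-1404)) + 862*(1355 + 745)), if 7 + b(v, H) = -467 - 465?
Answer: 1/1809261 ≈ 5.5271e-7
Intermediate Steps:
b(v, H) = -939 (b(v, H) = -7 + (-467 - 465) = -7 - 932 = -939)
1/(b(1486, -839 - 1*(-1404)) + 862*(1355 + 745)) = 1/(-939 + 862*(1355 + 745)) = 1/(-939 + 862*2100) = 1/(-939 + 1810200) = 1/1809261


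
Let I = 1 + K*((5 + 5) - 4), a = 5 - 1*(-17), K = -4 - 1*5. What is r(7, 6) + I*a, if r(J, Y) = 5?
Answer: -1161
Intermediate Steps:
K = -9 (K = -4 - 5 = -9)
a = 22 (a = 5 + 17 = 22)
I = -53 (I = 1 - 9*((5 + 5) - 4) = 1 - 9*(10 - 4) = 1 - 9*6 = 1 - 54 = -53)
r(7, 6) + I*a = 5 - 53*22 = 5 - 1166 = -1161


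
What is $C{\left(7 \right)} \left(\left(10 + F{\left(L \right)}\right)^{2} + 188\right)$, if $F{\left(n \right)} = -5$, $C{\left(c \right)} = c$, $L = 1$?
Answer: $1491$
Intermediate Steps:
$C{\left(7 \right)} \left(\left(10 + F{\left(L \right)}\right)^{2} + 188\right) = 7 \left(\left(10 - 5\right)^{2} + 188\right) = 7 \left(5^{2} + 188\right) = 7 \left(25 + 188\right) = 7 \cdot 213 = 1491$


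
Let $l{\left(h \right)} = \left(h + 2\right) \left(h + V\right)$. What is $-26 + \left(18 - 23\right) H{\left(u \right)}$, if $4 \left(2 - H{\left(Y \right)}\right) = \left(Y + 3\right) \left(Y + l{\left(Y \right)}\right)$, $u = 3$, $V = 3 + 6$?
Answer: $\frac{873}{2} \approx 436.5$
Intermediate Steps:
$V = 9$
$l{\left(h \right)} = \left(2 + h\right) \left(9 + h\right)$ ($l{\left(h \right)} = \left(h + 2\right) \left(h + 9\right) = \left(2 + h\right) \left(9 + h\right)$)
$H{\left(Y \right)} = 2 - \frac{\left(3 + Y\right) \left(18 + Y^{2} + 12 Y\right)}{4}$ ($H{\left(Y \right)} = 2 - \frac{\left(Y + 3\right) \left(Y + \left(18 + Y^{2} + 11 Y\right)\right)}{4} = 2 - \frac{\left(3 + Y\right) \left(18 + Y^{2} + 12 Y\right)}{4}$)
$-26 + \left(18 - 23\right) H{\left(u \right)} = -26 + \left(18 - 23\right) \left(- \frac{23}{2} - \frac{81}{2} - \frac{15 \cdot 3^{2}}{4} - \frac{3^{3}}{4}\right) = -26 - 5 \left(- \frac{23}{2} - \frac{81}{2} - \frac{135}{4} - \frac{27}{4}\right) = -26 - - \frac{925}{2} = -26 + \frac{925}{2} = \frac{873}{2}$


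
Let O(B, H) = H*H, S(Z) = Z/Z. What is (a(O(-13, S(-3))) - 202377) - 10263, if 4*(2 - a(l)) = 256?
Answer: -212702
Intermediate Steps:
S(Z) = 1
O(B, H) = H²
a(l) = -62 (a(l) = 2 - ¼*256 = 2 - 64 = -62)
(a(O(-13, S(-3))) - 202377) - 10263 = (-62 - 202377) - 10263 = -202439 - 10263 = -212702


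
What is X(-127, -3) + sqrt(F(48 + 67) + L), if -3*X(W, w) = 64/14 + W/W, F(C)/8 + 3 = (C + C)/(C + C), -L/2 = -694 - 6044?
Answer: -13/7 + 2*sqrt(3365) ≈ 114.16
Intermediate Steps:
L = 13476 (L = -2*(-694 - 6044) = -2*(-6738) = 13476)
F(C) = -16 (F(C) = -24 + 8*((C + C)/(C + C)) = -24 + 8*((2*C)/((2*C))) = -24 + 8*((2*C)*(1/(2*C))) = -24 + 8*1 = -24 + 8 = -16)
X(W, w) = -13/7 (X(W, w) = -(64/14 + W/W)/3 = -(64*(1/14) + 1)/3 = -(32/7 + 1)/3 = -1/3*39/7 = -13/7)
X(-127, -3) + sqrt(F(48 + 67) + L) = -13/7 + sqrt(-16 + 13476) = -13/7 + sqrt(13460) = -13/7 + 2*sqrt(3365)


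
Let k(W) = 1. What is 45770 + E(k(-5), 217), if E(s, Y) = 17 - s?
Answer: 45786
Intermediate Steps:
45770 + E(k(-5), 217) = 45770 + (17 - 1*1) = 45770 + (17 - 1) = 45770 + 16 = 45786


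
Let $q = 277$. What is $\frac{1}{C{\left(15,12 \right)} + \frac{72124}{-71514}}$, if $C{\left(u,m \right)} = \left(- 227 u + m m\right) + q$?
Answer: $- \frac{35757}{106734950} \approx -0.00033501$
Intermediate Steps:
$C{\left(u,m \right)} = 277 + m^{2} - 227 u$ ($C{\left(u,m \right)} = \left(- 227 u + m m\right) + 277 = \left(- 227 u + m^{2}\right) + 277 = \left(m^{2} - 227 u\right) + 277 = 277 + m^{2} - 227 u$)
$\frac{1}{C{\left(15,12 \right)} + \frac{72124}{-71514}} = \frac{1}{\left(277 + 12^{2} - 3405\right) + \frac{72124}{-71514}} = \frac{1}{\left(277 + 144 - 3405\right) + 72124 \left(- \frac{1}{71514}\right)} = \frac{1}{-2984 - \frac{36062}{35757}} = \frac{1}{- \frac{106734950}{35757}} = - \frac{35757}{106734950}$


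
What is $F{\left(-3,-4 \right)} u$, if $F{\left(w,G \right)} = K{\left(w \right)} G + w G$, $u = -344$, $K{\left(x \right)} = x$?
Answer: $-8256$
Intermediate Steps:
$F{\left(w,G \right)} = 2 G w$ ($F{\left(w,G \right)} = w G + w G = G w + G w = 2 G w$)
$F{\left(-3,-4 \right)} u = 2 \left(-4\right) \left(-3\right) \left(-344\right) = 24 \left(-344\right) = -8256$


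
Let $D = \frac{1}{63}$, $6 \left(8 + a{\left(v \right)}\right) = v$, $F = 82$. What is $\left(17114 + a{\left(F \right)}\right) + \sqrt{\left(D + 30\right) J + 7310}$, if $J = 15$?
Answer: $\frac{51359}{3} + \frac{\sqrt{3422265}}{21} \approx 17208.0$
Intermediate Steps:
$a{\left(v \right)} = -8 + \frac{v}{6}$
$D = \frac{1}{63} \approx 0.015873$
$\left(17114 + a{\left(F \right)}\right) + \sqrt{\left(D + 30\right) J + 7310} = \left(17114 + \left(-8 + \frac{1}{6} \cdot 82\right)\right) + \sqrt{\left(\frac{1}{63} + 30\right) 15 + 7310} = \left(17114 + \left(-8 + \frac{41}{3}\right)\right) + \sqrt{\frac{1891}{63} \cdot 15 + 7310} = \left(17114 + \frac{17}{3}\right) + \sqrt{\frac{9455}{21} + 7310} = \frac{51359}{3} + \sqrt{\frac{162965}{21}} = \frac{51359}{3} + \frac{\sqrt{3422265}}{21}$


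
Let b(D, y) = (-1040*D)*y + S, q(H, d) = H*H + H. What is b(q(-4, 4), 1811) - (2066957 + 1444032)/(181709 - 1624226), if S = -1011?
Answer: -32604185495458/1442517 ≈ -2.2602e+7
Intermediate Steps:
q(H, d) = H + H² (q(H, d) = H² + H = H + H²)
b(D, y) = -1011 - 1040*D*y (b(D, y) = (-1040*D)*y - 1011 = -1040*D*y - 1011 = -1011 - 1040*D*y)
b(q(-4, 4), 1811) - (2066957 + 1444032)/(181709 - 1624226) = (-1011 - 1040*(-4*(1 - 4))*1811) - (2066957 + 1444032)/(181709 - 1624226) = (-1011 - 1040*(-4*(-3))*1811) - 3510989/(-1442517) = (-1011 - 1040*12*1811) - 3510989*(-1)/1442517 = (-1011 - 22601280) - 1*(-3510989/1442517) = -22602291 + 3510989/1442517 = -32604185495458/1442517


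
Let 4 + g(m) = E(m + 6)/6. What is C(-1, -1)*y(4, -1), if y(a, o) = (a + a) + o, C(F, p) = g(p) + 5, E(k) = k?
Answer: 77/6 ≈ 12.833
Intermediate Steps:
g(m) = -3 + m/6 (g(m) = -4 + (m + 6)/6 = -4 + (6 + m)*(1/6) = -4 + (1 + m/6) = -3 + m/6)
C(F, p) = 2 + p/6 (C(F, p) = (-3 + p/6) + 5 = 2 + p/6)
y(a, o) = o + 2*a (y(a, o) = 2*a + o = o + 2*a)
C(-1, -1)*y(4, -1) = (2 + (1/6)*(-1))*(-1 + 2*4) = (2 - 1/6)*(-1 + 8) = (11/6)*7 = 77/6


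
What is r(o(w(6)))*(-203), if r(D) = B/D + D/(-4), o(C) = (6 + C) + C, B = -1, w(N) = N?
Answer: 8323/9 ≈ 924.78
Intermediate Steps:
o(C) = 6 + 2*C
r(D) = -1/D - D/4 (r(D) = -1/D + D/(-4) = -1/D + D*(-¼) = -1/D - D/4)
r(o(w(6)))*(-203) = (-1/(6 + 2*6) - (6 + 2*6)/4)*(-203) = (-1/(6 + 12) - (6 + 12)/4)*(-203) = (-1/18 - ¼*18)*(-203) = (-1*1/18 - 9/2)*(-203) = (-1/18 - 9/2)*(-203) = -41/9*(-203) = 8323/9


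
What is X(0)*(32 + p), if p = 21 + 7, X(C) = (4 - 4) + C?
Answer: 0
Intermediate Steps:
X(C) = C (X(C) = 0 + C = C)
p = 28
X(0)*(32 + p) = 0*(32 + 28) = 0*60 = 0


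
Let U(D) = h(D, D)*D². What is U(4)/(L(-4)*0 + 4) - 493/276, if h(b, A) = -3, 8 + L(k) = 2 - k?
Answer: -3805/276 ≈ -13.786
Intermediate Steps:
L(k) = -6 - k (L(k) = -8 + (2 - k) = -6 - k)
U(D) = -3*D²
U(4)/(L(-4)*0 + 4) - 493/276 = (-3*4²)/((-6 - 1*(-4))*0 + 4) - 493/276 = (-3*16)/((-6 + 4)*0 + 4) - 493*1/276 = -48/(-2*0 + 4) - 493/276 = -48/(0 + 4) - 493/276 = -48/4 - 493/276 = -48*¼ - 493/276 = -12 - 493/276 = -3805/276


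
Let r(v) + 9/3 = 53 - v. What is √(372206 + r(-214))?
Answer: √372470 ≈ 610.30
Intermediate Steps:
r(v) = 50 - v (r(v) = -3 + (53 - v) = 50 - v)
√(372206 + r(-214)) = √(372206 + (50 - 1*(-214))) = √(372206 + (50 + 214)) = √(372206 + 264) = √372470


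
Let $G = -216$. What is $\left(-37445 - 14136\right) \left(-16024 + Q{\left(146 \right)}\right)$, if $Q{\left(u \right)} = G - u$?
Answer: $845206266$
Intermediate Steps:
$Q{\left(u \right)} = -216 - u$
$\left(-37445 - 14136\right) \left(-16024 + Q{\left(146 \right)}\right) = \left(-37445 - 14136\right) \left(-16024 - 362\right) = - 51581 \left(-16024 - 362\right) = \left(-51581\right) \left(-16386\right) = 845206266$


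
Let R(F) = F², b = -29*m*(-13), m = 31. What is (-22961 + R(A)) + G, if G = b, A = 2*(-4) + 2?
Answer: -11238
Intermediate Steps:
A = -6 (A = -8 + 2 = -6)
b = 11687 (b = -29*31*(-13) = -899*(-13) = 11687)
G = 11687
(-22961 + R(A)) + G = (-22961 + (-6)²) + 11687 = (-22961 + 36) + 11687 = -22925 + 11687 = -11238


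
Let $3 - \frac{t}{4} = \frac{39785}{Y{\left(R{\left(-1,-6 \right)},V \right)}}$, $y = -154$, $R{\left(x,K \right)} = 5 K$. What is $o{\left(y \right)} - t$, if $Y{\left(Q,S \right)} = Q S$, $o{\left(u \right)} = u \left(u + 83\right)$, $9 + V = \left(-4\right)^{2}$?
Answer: $\frac{213448}{21} \approx 10164.0$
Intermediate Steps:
$V = 7$ ($V = -9 + \left(-4\right)^{2} = -9 + 16 = 7$)
$o{\left(u \right)} = u \left(83 + u\right)$
$t = \frac{16166}{21}$ ($t = 12 - 4 \frac{39785}{5 \left(-6\right) 7} = 12 - 4 \frac{39785}{\left(-30\right) 7} = 12 - 4 \frac{39785}{-210} = 12 - 4 \cdot 39785 \left(- \frac{1}{210}\right) = 12 - - \frac{15914}{21} = 12 + \frac{15914}{21} = \frac{16166}{21} \approx 769.81$)
$o{\left(y \right)} - t = - 154 \left(83 - 154\right) - \frac{16166}{21} = \left(-154\right) \left(-71\right) - \frac{16166}{21} = 10934 - \frac{16166}{21} = \frac{213448}{21}$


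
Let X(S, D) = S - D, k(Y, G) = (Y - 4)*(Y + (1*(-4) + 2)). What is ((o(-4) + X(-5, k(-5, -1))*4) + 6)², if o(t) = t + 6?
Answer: 69696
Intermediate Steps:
o(t) = 6 + t
k(Y, G) = (-4 + Y)*(-2 + Y) (k(Y, G) = (-4 + Y)*(Y + (-4 + 2)) = (-4 + Y)*(Y - 2) = (-4 + Y)*(-2 + Y))
((o(-4) + X(-5, k(-5, -1))*4) + 6)² = (((6 - 4) + (-5 - (8 + (-5)² - 6*(-5)))*4) + 6)² = ((2 + (-5 - (8 + 25 + 30))*4) + 6)² = ((2 + (-5 - 1*63)*4) + 6)² = ((2 + (-5 - 63)*4) + 6)² = ((2 - 68*4) + 6)² = ((2 - 272) + 6)² = (-270 + 6)² = (-264)² = 69696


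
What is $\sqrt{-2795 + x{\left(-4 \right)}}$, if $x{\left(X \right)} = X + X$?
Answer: $i \sqrt{2803} \approx 52.943 i$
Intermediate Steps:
$x{\left(X \right)} = 2 X$
$\sqrt{-2795 + x{\left(-4 \right)}} = \sqrt{-2795 + 2 \left(-4\right)} = \sqrt{-2795 - 8} = \sqrt{-2803} = i \sqrt{2803}$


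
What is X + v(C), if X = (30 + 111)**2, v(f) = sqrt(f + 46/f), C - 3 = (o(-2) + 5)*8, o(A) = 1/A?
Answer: 19881 + sqrt(61113)/39 ≈ 19887.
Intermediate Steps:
C = 39 (C = 3 + (1/(-2) + 5)*8 = 3 + (-1/2 + 5)*8 = 3 + (9/2)*8 = 3 + 36 = 39)
X = 19881 (X = 141**2 = 19881)
X + v(C) = 19881 + sqrt(39 + 46/39) = 19881 + sqrt(1567/39) = 19881 + sqrt(61113)/39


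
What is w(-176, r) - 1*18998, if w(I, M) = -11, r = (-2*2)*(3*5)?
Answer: -19009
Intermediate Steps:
r = -60 (r = -4*15 = -60)
w(-176, r) - 1*18998 = -11 - 1*18998 = -11 - 18998 = -19009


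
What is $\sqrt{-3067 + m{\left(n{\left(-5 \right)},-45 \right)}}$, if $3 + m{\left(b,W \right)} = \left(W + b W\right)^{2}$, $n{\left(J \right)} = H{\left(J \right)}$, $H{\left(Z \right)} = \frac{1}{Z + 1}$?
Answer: $\frac{i \sqrt{30895}}{4} \approx 43.942 i$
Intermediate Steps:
$H{\left(Z \right)} = \frac{1}{1 + Z}$
$n{\left(J \right)} = \frac{1}{1 + J}$
$m{\left(b,W \right)} = -3 + \left(W + W b\right)^{2}$ ($m{\left(b,W \right)} = -3 + \left(W + b W\right)^{2} = -3 + \left(W + W b\right)^{2}$)
$\sqrt{-3067 + m{\left(n{\left(-5 \right)},-45 \right)}} = \sqrt{-3067 - \left(3 - \left(-45\right)^{2} \left(1 + \frac{1}{1 - 5}\right)^{2}\right)} = \sqrt{-3067 - \left(3 - 2025 \left(1 + \frac{1}{-4}\right)^{2}\right)} = \sqrt{-3067 - \left(3 - 2025 \left(1 - \frac{1}{4}\right)^{2}\right)} = \sqrt{-3067 - \left(3 - 2025 \left(\frac{3}{4}\right)^{2}\right)} = \sqrt{-3067 + \left(-3 + 2025 \cdot \frac{9}{16}\right)} = \sqrt{-3067 + \left(-3 + \frac{18225}{16}\right)} = \sqrt{-3067 + \frac{18177}{16}} = \sqrt{- \frac{30895}{16}} = \frac{i \sqrt{30895}}{4}$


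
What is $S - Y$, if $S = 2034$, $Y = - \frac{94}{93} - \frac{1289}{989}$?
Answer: $\frac{187294061}{91977} \approx 2036.3$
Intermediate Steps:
$Y = - \frac{212843}{91977}$ ($Y = \left(-94\right) \frac{1}{93} - \frac{1289}{989} = - \frac{94}{93} - \frac{1289}{989} = - \frac{212843}{91977} \approx -2.3141$)
$S - Y = 2034 - - \frac{212843}{91977} = 2034 + \frac{212843}{91977} = \frac{187294061}{91977}$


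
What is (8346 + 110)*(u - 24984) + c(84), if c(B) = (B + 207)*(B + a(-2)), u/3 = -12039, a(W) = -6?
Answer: -516647358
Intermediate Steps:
u = -36117 (u = 3*(-12039) = -36117)
c(B) = (-6 + B)*(207 + B) (c(B) = (B + 207)*(B - 6) = (207 + B)*(-6 + B) = (-6 + B)*(207 + B))
(8346 + 110)*(u - 24984) + c(84) = (8346 + 110)*(-36117 - 24984) + (-1242 + 84² + 201*84) = 8456*(-61101) + (-1242 + 7056 + 16884) = -516670056 + 22698 = -516647358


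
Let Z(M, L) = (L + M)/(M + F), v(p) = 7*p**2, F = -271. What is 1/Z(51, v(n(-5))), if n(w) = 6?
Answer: -220/303 ≈ -0.72607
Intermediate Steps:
Z(M, L) = (L + M)/(-271 + M) (Z(M, L) = (L + M)/(M - 271) = (L + M)/(-271 + M))
1/Z(51, v(n(-5))) = 1/((7*6**2 + 51)/(-271 + 51)) = 1/((7*36 + 51)/(-220)) = 1/(-(252 + 51)/220) = 1/(-1/220*303) = 1/(-303/220) = -220/303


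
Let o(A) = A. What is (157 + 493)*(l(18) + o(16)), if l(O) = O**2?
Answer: 221000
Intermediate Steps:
(157 + 493)*(l(18) + o(16)) = (157 + 493)*(18**2 + 16) = 650*(324 + 16) = 650*340 = 221000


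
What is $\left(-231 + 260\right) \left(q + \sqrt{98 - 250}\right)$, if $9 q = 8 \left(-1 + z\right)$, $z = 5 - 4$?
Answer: $58 i \sqrt{38} \approx 357.54 i$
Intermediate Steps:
$z = 1$ ($z = 5 - 4 = 1$)
$q = 0$ ($q = \frac{8 \left(-1 + 1\right)}{9} = \frac{8 \cdot 0}{9} = \frac{1}{9} \cdot 0 = 0$)
$\left(-231 + 260\right) \left(q + \sqrt{98 - 250}\right) = \left(-231 + 260\right) \left(0 + \sqrt{98 - 250}\right) = 29 \left(0 + \sqrt{-152}\right) = 29 \left(0 + 2 i \sqrt{38}\right) = 29 \cdot 2 i \sqrt{38} = 58 i \sqrt{38}$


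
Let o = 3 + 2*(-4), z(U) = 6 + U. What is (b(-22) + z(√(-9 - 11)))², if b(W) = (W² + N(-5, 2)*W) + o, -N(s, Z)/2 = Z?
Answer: 328309 + 2292*I*√5 ≈ 3.2831e+5 + 5125.1*I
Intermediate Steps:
N(s, Z) = -2*Z
o = -5 (o = 3 - 8 = -5)
b(W) = -5 + W² - 4*W (b(W) = (W² + (-2*2)*W) - 5 = (W² - 4*W) - 5 = -5 + W² - 4*W)
(b(-22) + z(√(-9 - 11)))² = ((-5 + (-22)² - 4*(-22)) + (6 + √(-9 - 11)))² = ((-5 + 484 + 88) + (6 + √(-20)))² = (567 + (6 + 2*I*√5))² = (573 + 2*I*√5)²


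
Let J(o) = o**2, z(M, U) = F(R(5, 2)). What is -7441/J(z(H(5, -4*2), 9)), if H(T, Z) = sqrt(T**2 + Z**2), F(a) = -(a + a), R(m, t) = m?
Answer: -7441/100 ≈ -74.410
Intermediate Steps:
F(a) = -2*a
z(M, U) = -10 (z(M, U) = -2*5 = -10)
-7441/J(z(H(5, -4*2), 9)) = -7441/((-10)**2) = -7441/100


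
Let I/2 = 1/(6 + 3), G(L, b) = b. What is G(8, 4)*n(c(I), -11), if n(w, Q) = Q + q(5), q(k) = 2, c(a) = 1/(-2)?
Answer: -36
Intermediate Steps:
I = 2/9 (I = 2/(6 + 3) = 2/9 ≈ 0.22222)
c(a) = -1/2
n(w, Q) = 2 + Q (n(w, Q) = Q + 2 = 2 + Q)
G(8, 4)*n(c(I), -11) = 4*(2 - 11) = 4*(-9) = -36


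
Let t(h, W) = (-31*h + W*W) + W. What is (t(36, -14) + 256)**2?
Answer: 459684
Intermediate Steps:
t(h, W) = W + W**2 - 31*h (t(h, W) = (-31*h + W**2) + W = (W**2 - 31*h) + W = W + W**2 - 31*h)
(t(36, -14) + 256)**2 = ((-14 + (-14)**2 - 31*36) + 256)**2 = ((-14 + 196 - 1116) + 256)**2 = (-934 + 256)**2 = (-678)**2 = 459684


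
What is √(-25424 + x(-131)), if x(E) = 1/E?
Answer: I*√436301395/131 ≈ 159.45*I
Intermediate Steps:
√(-25424 + x(-131)) = √(-25424 + 1/(-131)) = √(-25424 - 1/131) = √(-3330545/131) = I*√436301395/131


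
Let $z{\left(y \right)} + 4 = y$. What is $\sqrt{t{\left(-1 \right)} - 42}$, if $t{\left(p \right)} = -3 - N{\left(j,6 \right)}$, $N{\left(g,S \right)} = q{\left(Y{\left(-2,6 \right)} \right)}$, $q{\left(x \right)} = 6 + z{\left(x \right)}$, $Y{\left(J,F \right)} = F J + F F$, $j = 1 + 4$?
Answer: $i \sqrt{71} \approx 8.4261 i$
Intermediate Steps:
$j = 5$
$z{\left(y \right)} = -4 + y$
$Y{\left(J,F \right)} = F^{2} + F J$ ($Y{\left(J,F \right)} = F J + F^{2} = F^{2} + F J$)
$q{\left(x \right)} = 2 + x$ ($q{\left(x \right)} = 6 + \left(-4 + x\right) = 2 + x$)
$N{\left(g,S \right)} = 26$ ($N{\left(g,S \right)} = 2 + 6 \left(6 - 2\right) = 2 + 6 \cdot 4 = 2 + 24 = 26$)
$t{\left(p \right)} = -29$ ($t{\left(p \right)} = -3 - 26 = -29$)
$\sqrt{t{\left(-1 \right)} - 42} = \sqrt{-29 - 42} = \sqrt{-71} = i \sqrt{71}$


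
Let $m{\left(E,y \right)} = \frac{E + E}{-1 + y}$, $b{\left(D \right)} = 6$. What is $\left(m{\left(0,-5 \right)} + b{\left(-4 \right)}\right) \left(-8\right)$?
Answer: $-48$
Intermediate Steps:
$m{\left(E,y \right)} = \frac{2 E}{-1 + y}$
$\left(m{\left(0,-5 \right)} + b{\left(-4 \right)}\right) \left(-8\right) = \left(2 \cdot 0 \frac{1}{-1 - 5} + 6\right) \left(-8\right) = \left(2 \cdot 0 \frac{1}{-6} + 6\right) \left(-8\right) = \left(2 \cdot 0 \left(- \frac{1}{6}\right) + 6\right) \left(-8\right) = \left(0 + 6\right) \left(-8\right) = 6 \left(-8\right) = -48$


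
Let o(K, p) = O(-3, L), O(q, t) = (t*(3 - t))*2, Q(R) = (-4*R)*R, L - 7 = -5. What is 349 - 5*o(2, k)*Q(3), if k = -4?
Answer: 1069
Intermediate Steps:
L = 2 (L = 7 - 5 = 2)
Q(R) = -4*R²
O(q, t) = 2*t*(3 - t)
o(K, p) = 4 (o(K, p) = 2*2*(3 - 1*2) = 2*2*(3 - 2) = 2*2*1 = 4)
349 - 5*o(2, k)*Q(3) = 349 - 5*4*(-4*3²) = 349 - 20*(-4*9) = 349 - 20*(-36) = 349 - 1*(-720) = 349 + 720 = 1069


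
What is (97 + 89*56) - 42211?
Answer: -37130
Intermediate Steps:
(97 + 89*56) - 42211 = (97 + 4984) - 42211 = 5081 - 42211 = -37130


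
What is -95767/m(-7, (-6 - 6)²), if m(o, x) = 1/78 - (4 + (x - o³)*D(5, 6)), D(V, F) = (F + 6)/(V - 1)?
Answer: 7469826/114269 ≈ 65.370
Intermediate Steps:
D(V, F) = (6 + F)/(-1 + V)
m(o, x) = -311/78 - 3*x + 3*o³ (m(o, x) = 1/78 - (4 + (x - o³)*((6 + 6)/(-1 + 5))) = 1/78 - (4 + (x - o³)*(12/4)) = 1/78 - (4 + (x - o³)*((¼)*12)) = 1/78 - (4 + (x - o³)*3) = 1/78 - (4 + (-3*o³ + 3*x)) = 1/78 - (4 - 3*o³ + 3*x) = 1/78 + (-4 - 3*x + 3*o³) = -311/78 - 3*x + 3*o³)
-95767/m(-7, (-6 - 6)²) = -95767/(-311/78 - 3*(-6 - 6)² + 3*(-7)³) = -95767/(-311/78 - 3*(-12)² + 3*(-343)) = -95767/(-311/78 - 3*144 - 1029) = -95767/(-311/78 - 432 - 1029) = -95767/(-114269/78) = -95767*(-78/114269) = 7469826/114269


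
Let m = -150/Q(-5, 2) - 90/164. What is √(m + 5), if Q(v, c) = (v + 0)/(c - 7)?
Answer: I*√978670/82 ≈ 12.064*I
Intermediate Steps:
Q(v, c) = v/(-7 + c)
m = -12345/82 (m = -150/((-5/(-7 + 2))) - 90/164 = -150/((-5/(-5))) - 90*1/164 = -150/((-5*(-⅕))) - 45/82 = -150/1 - 45/82 = -150*1 - 45/82 = -150 - 45/82 = -12345/82 ≈ -150.55)
√(m + 5) = √(-12345/82 + 5) = √(-11935/82) = I*√978670/82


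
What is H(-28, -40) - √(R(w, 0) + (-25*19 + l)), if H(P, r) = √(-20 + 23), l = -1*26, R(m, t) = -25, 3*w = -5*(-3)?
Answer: √3 - I*√526 ≈ 1.732 - 22.935*I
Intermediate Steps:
w = 5 (w = (-5*(-3))/3 = (⅓)*15 = 5)
l = -26
H(P, r) = √3
H(-28, -40) - √(R(w, 0) + (-25*19 + l)) = √3 - √(-25 + (-25*19 - 26)) = √3 - √(-25 + (-475 - 26)) = √3 - √(-25 - 501) = √3 - √(-526) = √3 - I*√526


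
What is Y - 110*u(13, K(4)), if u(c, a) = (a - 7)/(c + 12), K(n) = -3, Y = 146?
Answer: 190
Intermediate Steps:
u(c, a) = (-7 + a)/(12 + c)
Y - 110*u(13, K(4)) = 146 - 110*(-7 - 3)/(12 + 13) = 146 - 110*(-10)/25 = 146 - 22*(-10)/5 = 146 - 110*(-2/5) = 146 + 44 = 190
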